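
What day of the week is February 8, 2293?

Doomsday rule: the anchor day for the 2200s is Friday. For year 93: 93÷12 = 7 r 9, and 9÷4 = 2, so 7+9+2 = 18.
Friday + 18 ≡ Tuesday — that's 2293's doomsday.
In February the doomsday date is Feb 28 (2293 is not a leap year).
Feb 8 is 20 days before Feb 28; 20 mod 7 = 6, so Tuesday − 6 = Wednesday.

Wednesday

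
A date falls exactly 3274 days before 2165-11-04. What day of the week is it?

Nov 4, 2165 is a Monday.
3274 mod 7 = 5, so 3274 days before a Monday is Monday − 5 = Wednesday.

Wednesday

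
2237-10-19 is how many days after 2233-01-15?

Jan 15, 2233 → Jan 15, 2234: 365 days.
Jan 15, 2234 → Jan 15, 2235: 365 days.
Jan 15, 2235 → Jan 15, 2236: 365 days.
Jan 15, 2236 → Jan 15, 2237: 366 days (Feb 29, 2236 is in that span).
Jan 15, 2237 → Feb 15, 2237: 31 days (January has 31).
Feb 15, 2237 → Mar 15, 2237: 28 days (February has 28).
Mar 15, 2237 → Apr 15, 2237: 31 days (March has 31).
Apr 15, 2237 → May 15, 2237: 30 days (April has 30).
May 15, 2237 → Jun 15, 2237: 31 days (May has 31).
Jun 15, 2237 → Jul 15, 2237: 30 days (June has 30).
Jul 15, 2237 → Aug 15, 2237: 31 days (July has 31).
Aug 15, 2237 → Sep 15, 2237: 31 days (August has 31).
Sep 15, 2237 → Oct 15, 2237: 30 days (September has 30).
Oct 15, 2237 → Oct 19, 2237: 4 days.
Total: 1738 days.

1738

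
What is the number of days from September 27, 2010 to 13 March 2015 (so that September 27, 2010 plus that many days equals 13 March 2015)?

Sep 27, 2010 → Sep 27, 2011: 365 days.
Sep 27, 2011 → Sep 27, 2012: 366 days (Feb 29, 2012 is in that span).
Sep 27, 2012 → Sep 27, 2013: 365 days.
Sep 27, 2013 → Sep 27, 2014: 365 days.
Sep 27, 2014 → Oct 27, 2014: 30 days (September has 30).
Oct 27, 2014 → Nov 27, 2014: 31 days (October has 31).
Nov 27, 2014 → Dec 27, 2014: 30 days (November has 30).
Dec 27, 2014 → Jan 27, 2015: 31 days (December has 31).
Jan 27, 2015 → Feb 27, 2015: 31 days (January has 31).
Feb 27, 2015 → Mar 13, 2015: 14 days.
Total: 1628 days.

1628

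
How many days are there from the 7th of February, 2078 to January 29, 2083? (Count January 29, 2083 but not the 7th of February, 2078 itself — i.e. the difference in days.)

Feb 7, 2078 → Feb 7, 2079: 365 days.
Feb 7, 2079 → Feb 7, 2080: 365 days.
Feb 7, 2080 → Feb 7, 2081: 366 days (Feb 29, 2080 is in that span).
Feb 7, 2081 → Feb 7, 2082: 365 days.
Feb 7, 2082 → Mar 7, 2082: 28 days (February has 28).
Mar 7, 2082 → Apr 7, 2082: 31 days (March has 31).
Apr 7, 2082 → May 7, 2082: 30 days (April has 30).
May 7, 2082 → Jun 7, 2082: 31 days (May has 31).
Jun 7, 2082 → Jul 7, 2082: 30 days (June has 30).
Jul 7, 2082 → Aug 7, 2082: 31 days (July has 31).
Aug 7, 2082 → Sep 7, 2082: 31 days (August has 31).
Sep 7, 2082 → Oct 7, 2082: 30 days (September has 30).
Oct 7, 2082 → Nov 7, 2082: 31 days (October has 31).
Nov 7, 2082 → Dec 7, 2082: 30 days (November has 30).
Dec 7, 2082 → Jan 7, 2083: 31 days (December has 31).
Jan 7, 2083 → Jan 29, 2083: 22 days.
Total: 1817 days.

1817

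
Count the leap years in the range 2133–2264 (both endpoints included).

32

Multiples of 4 in [2133,2264]: 33.
Of those, multiples of 100: 1 (not leap unless ÷400).
Multiples of 400: 0.
Leap years = 33 − 1 + 0 = 32.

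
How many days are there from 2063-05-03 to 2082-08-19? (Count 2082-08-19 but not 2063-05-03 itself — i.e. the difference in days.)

May 3, 2063 → May 3, 2064: 366 days (Feb 29, 2064 is in that span).
May 3, 2064 → May 3, 2065: 365 days.
May 3, 2065 → May 3, 2066: 365 days.
May 3, 2066 → May 3, 2067: 365 days.
May 3, 2067 → May 3, 2068: 366 days (Feb 29, 2068 is in that span).
May 3, 2068 → May 3, 2069: 365 days.
May 3, 2069 → May 3, 2070: 365 days.
May 3, 2070 → May 3, 2071: 365 days.
May 3, 2071 → May 3, 2072: 366 days (Feb 29, 2072 is in that span).
May 3, 2072 → May 3, 2073: 365 days.
May 3, 2073 → May 3, 2074: 365 days.
May 3, 2074 → May 3, 2075: 365 days.
May 3, 2075 → May 3, 2076: 366 days (Feb 29, 2076 is in that span).
May 3, 2076 → May 3, 2077: 365 days.
May 3, 2077 → May 3, 2078: 365 days.
May 3, 2078 → May 3, 2079: 365 days.
May 3, 2079 → May 3, 2080: 366 days (Feb 29, 2080 is in that span).
May 3, 2080 → May 3, 2081: 365 days.
May 3, 2081 → May 3, 2082: 365 days.
May 3, 2082 → Jun 3, 2082: 31 days (May has 31).
Jun 3, 2082 → Jul 3, 2082: 30 days (June has 30).
Jul 3, 2082 → Aug 3, 2082: 31 days (July has 31).
Aug 3, 2082 → Aug 19, 2082: 16 days.
Total: 7048 days.

7048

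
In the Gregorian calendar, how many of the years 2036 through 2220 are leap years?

45

Multiples of 4 in [2036,2220]: 47.
Of those, multiples of 100: 2 (not leap unless ÷400).
Multiples of 400: 0.
Leap years = 47 − 2 + 0 = 45.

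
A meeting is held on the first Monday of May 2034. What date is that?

May 1, 2034

May 1, 2034 is a Monday.
The first Monday is therefore May 1 (same day).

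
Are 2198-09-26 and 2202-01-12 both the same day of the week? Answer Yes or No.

No

From Sep 26, 2198 to Jan 12, 2202 is 1203 days.
1203 mod 7 = 6, so they are different weekdays.
(Sep 26, 2198 is a Wednesday; Jan 12, 2202 is a Tuesday.)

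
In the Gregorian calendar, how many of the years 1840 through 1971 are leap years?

Multiples of 4 in [1840,1971]: 33.
Of those, multiples of 100: 1 (not leap unless ÷400).
Multiples of 400: 0.
Leap years = 33 − 1 + 0 = 32.

32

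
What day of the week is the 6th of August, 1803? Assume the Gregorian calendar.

Doomsday rule: the anchor day for the 1800s is Friday. For year 03: 3÷12 = 0 r 3, and 3÷4 = 0, so 0+3+0 = 3.
Friday + 3 ≡ Monday — that's 1803's doomsday.
In August the doomsday date is Aug 8.
Aug 6 is 2 days before Aug 8; 2 mod 7 = 2, so Monday − 2 = Saturday.

Saturday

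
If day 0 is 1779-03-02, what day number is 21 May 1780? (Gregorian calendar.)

446

Mar 2, 1779 → Mar 2, 1780: 366 days (Feb 29, 1780 is in that span).
Mar 2, 1780 → Apr 2, 1780: 31 days (March has 31).
Apr 2, 1780 → May 2, 1780: 30 days (April has 30).
May 2, 1780 → May 21, 1780: 19 days.
Total: 446 days.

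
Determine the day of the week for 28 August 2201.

Friday

January 1, 2201 is a Thursday.
Jan 1, 2201 → Feb 1, 2201: 31 days (January has 31).
Feb 1, 2201 → Mar 1, 2201: 28 days (February has 28).
Mar 1, 2201 → Apr 1, 2201: 31 days (March has 31).
Apr 1, 2201 → May 1, 2201: 30 days (April has 30).
May 1, 2201 → Jun 1, 2201: 31 days (May has 31).
Jun 1, 2201 → Jul 1, 2201: 30 days (June has 30).
Jul 1, 2201 → Aug 1, 2201: 31 days (July has 31).
Aug 1, 2201 → Aug 28, 2201: 27 days.
Total: 239 days.
239 mod 7 = 1, so Thursday + 1 = Friday.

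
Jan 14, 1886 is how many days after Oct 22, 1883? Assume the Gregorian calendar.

815

Oct 22, 1883 → Oct 22, 1884: 366 days (Feb 29, 1884 is in that span).
Oct 22, 1884 → Oct 22, 1885: 365 days.
Oct 22, 1885 → Nov 22, 1885: 31 days (October has 31).
Nov 22, 1885 → Dec 22, 1885: 30 days (November has 30).
Dec 22, 1885 → Jan 14, 1886: 23 days.
Total: 815 days.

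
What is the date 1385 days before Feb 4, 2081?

−366 (one year; includes Feb 29, 2080) → Feb 4, 2080 (1019 left).
−365 (one year) → Feb 4, 2079 (654 left).
−365 (one year) → Feb 4, 2078 (289 left).
−4 → Jan 31, 2078 (end of Jan, 31 days; 285 left).
−31 → Dec 31, 2077 (end of Dec, 31 days; 254 left).
−31 → Nov 30, 2077 (end of Nov, 30 days; 223 left).
−30 → Oct 31, 2077 (end of Oct, 31 days; 193 left).
−31 → Sep 30, 2077 (end of Sep, 30 days; 162 left).
−30 → Aug 31, 2077 (end of Aug, 31 days; 132 left).
−31 → Jul 31, 2077 (end of Jul, 31 days; 101 left).
−31 → Jun 30, 2077 (end of Jun, 30 days; 70 left).
−30 → May 31, 2077 (end of May, 31 days; 40 left).
−31 → Apr 30, 2077 (end of Apr, 30 days; 9 left).
−9 → Apr 21, 2077.

April 21, 2077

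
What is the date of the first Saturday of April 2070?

April 1, 2070 is a Tuesday.
The first Saturday is therefore April 5 (4 days later).

April 5, 2070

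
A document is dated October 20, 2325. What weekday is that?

Tuesday

Doomsday rule: the anchor day for the 2300s is Wednesday. For year 25: 25÷12 = 2 r 1, and 1÷4 = 0, so 2+1+0 = 3.
Wednesday + 3 ≡ Saturday — that's 2325's doomsday.
In October the doomsday date is Oct 10.
Oct 20 is 10 days after Oct 10; 10 mod 7 = 3, so Saturday + 3 = Tuesday.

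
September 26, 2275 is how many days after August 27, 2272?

Aug 27, 2272 → Aug 27, 2273: 365 days.
Aug 27, 2273 → Aug 27, 2274: 365 days.
Aug 27, 2274 → Sep 27, 2274: 31 days (August has 31).
Sep 27, 2274 → Oct 27, 2274: 30 days (September has 30).
Oct 27, 2274 → Nov 27, 2274: 31 days (October has 31).
Nov 27, 2274 → Dec 27, 2274: 30 days (November has 30).
Dec 27, 2274 → Jan 27, 2275: 31 days (December has 31).
Jan 27, 2275 → Feb 27, 2275: 31 days (January has 31).
Feb 27, 2275 → Mar 27, 2275: 28 days (February has 28).
Mar 27, 2275 → Apr 27, 2275: 31 days (March has 31).
Apr 27, 2275 → May 27, 2275: 30 days (April has 30).
May 27, 2275 → Jun 27, 2275: 31 days (May has 31).
Jun 27, 2275 → Jul 27, 2275: 30 days (June has 30).
Jul 27, 2275 → Aug 27, 2275: 31 days (July has 31).
Aug 27, 2275 → Sep 26, 2275: 30 days.
Total: 1125 days.

1125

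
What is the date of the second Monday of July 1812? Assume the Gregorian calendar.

July 13, 1812

July 1, 1812 is a Wednesday.
The first Monday is therefore July 6 (5 days later).
The second Monday is 6 + 1×7 = July 13.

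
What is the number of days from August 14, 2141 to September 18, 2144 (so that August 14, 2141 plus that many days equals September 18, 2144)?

Aug 14, 2141 → Aug 14, 2142: 365 days.
Aug 14, 2142 → Aug 14, 2143: 365 days.
Aug 14, 2143 → Aug 14, 2144: 366 days (Feb 29, 2144 is in that span).
Aug 14, 2144 → Sep 14, 2144: 31 days (August has 31).
Sep 14, 2144 → Sep 18, 2144: 4 days.
Total: 1131 days.

1131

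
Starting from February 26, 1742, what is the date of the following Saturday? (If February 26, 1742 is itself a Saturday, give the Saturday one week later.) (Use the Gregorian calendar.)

Feb 26, 1742 is a Monday.
From Monday to the next Saturday is 5 days.
Feb 26, 1742 + 5 = Mar 3, 1742.

March 3, 1742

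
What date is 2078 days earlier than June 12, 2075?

−365 (one year) → Jun 12, 2074 (1713 left).
−365 (one year) → Jun 12, 2073 (1348 left).
−365 (one year) → Jun 12, 2072 (983 left).
−366 (one year; includes Feb 29, 2072) → Jun 12, 2071 (617 left).
−365 (one year) → Jun 12, 2070 (252 left).
−12 → May 31, 2070 (end of May, 31 days; 240 left).
−31 → Apr 30, 2070 (end of Apr, 30 days; 209 left).
−30 → Mar 31, 2070 (end of Mar, 31 days; 179 left).
−31 → Feb 28, 2070 (end of Feb, 28 days; 148 left).
−28 → Jan 31, 2070 (end of Jan, 31 days; 120 left).
−31 → Dec 31, 2069 (end of Dec, 31 days; 89 left).
−31 → Nov 30, 2069 (end of Nov, 30 days; 58 left).
−30 → Oct 31, 2069 (end of Oct, 31 days; 28 left).
−28 → Oct 3, 2069.

October 3, 2069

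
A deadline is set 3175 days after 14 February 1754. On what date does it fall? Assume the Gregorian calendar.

October 25, 1762

+365 (one year) → Feb 14, 1755 (2810 left).
+365 (one year) → Feb 14, 1756 (2445 left).
+366 (one year; includes Feb 29, 1756) → Feb 14, 1757 (2079 left).
+365 (one year) → Feb 14, 1758 (1714 left).
+365 (one year) → Feb 14, 1759 (1349 left).
+365 (one year) → Feb 14, 1760 (984 left).
+366 (one year; includes Feb 29, 1760) → Feb 14, 1761 (618 left).
+365 (one year) → Feb 14, 1762 (253 left).
Feb has 28 days: +15 → Mar 1, 1762 (238 left).
Mar has 31 days: +31 → Apr 1, 1762 (207 left).
Apr has 30 days: +30 → May 1, 1762 (177 left).
May has 31 days: +31 → Jun 1, 1762 (146 left).
Jun has 30 days: +30 → Jul 1, 1762 (116 left).
Jul has 31 days: +31 → Aug 1, 1762 (85 left).
Aug has 31 days: +31 → Sep 1, 1762 (54 left).
Sep has 30 days: +30 → Oct 1, 1762 (24 left).
+24 → Oct 25, 1762.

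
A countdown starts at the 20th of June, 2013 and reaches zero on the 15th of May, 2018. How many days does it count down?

1790

Jun 20, 2013 → Jun 20, 2014: 365 days.
Jun 20, 2014 → Jun 20, 2015: 365 days.
Jun 20, 2015 → Jun 20, 2016: 366 days (Feb 29, 2016 is in that span).
Jun 20, 2016 → Jun 20, 2017: 365 days.
Jun 20, 2017 → Jul 20, 2017: 30 days (June has 30).
Jul 20, 2017 → Aug 20, 2017: 31 days (July has 31).
Aug 20, 2017 → Sep 20, 2017: 31 days (August has 31).
Sep 20, 2017 → Oct 20, 2017: 30 days (September has 30).
Oct 20, 2017 → Nov 20, 2017: 31 days (October has 31).
Nov 20, 2017 → Dec 20, 2017: 30 days (November has 30).
Dec 20, 2017 → Jan 20, 2018: 31 days (December has 31).
Jan 20, 2018 → Feb 20, 2018: 31 days (January has 31).
Feb 20, 2018 → Mar 20, 2018: 28 days (February has 28).
Mar 20, 2018 → Apr 20, 2018: 31 days (March has 31).
Apr 20, 2018 → May 15, 2018: 25 days.
Total: 1790 days.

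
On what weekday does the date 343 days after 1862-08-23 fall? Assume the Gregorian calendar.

Saturday

Aug 23, 1862 is a Saturday.
343 mod 7 = 0, so 343 days after a Saturday is Saturday + 0 = Saturday.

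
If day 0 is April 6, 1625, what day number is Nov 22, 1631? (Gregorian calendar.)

Apr 6, 1625 → Apr 6, 1626: 365 days.
Apr 6, 1626 → Apr 6, 1627: 365 days.
Apr 6, 1627 → Apr 6, 1628: 366 days (Feb 29, 1628 is in that span).
Apr 6, 1628 → Apr 6, 1629: 365 days.
Apr 6, 1629 → Apr 6, 1630: 365 days.
Apr 6, 1630 → Apr 6, 1631: 365 days.
Apr 6, 1631 → May 6, 1631: 30 days (April has 30).
May 6, 1631 → Jun 6, 1631: 31 days (May has 31).
Jun 6, 1631 → Jul 6, 1631: 30 days (June has 30).
Jul 6, 1631 → Aug 6, 1631: 31 days (July has 31).
Aug 6, 1631 → Sep 6, 1631: 31 days (August has 31).
Sep 6, 1631 → Oct 6, 1631: 30 days (September has 30).
Oct 6, 1631 → Nov 6, 1631: 31 days (October has 31).
Nov 6, 1631 → Nov 22, 1631: 16 days.
Total: 2421 days.

2421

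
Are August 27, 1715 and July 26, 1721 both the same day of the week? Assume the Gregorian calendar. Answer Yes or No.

From Aug 27, 1715 to Jul 26, 1721 is 2160 days.
2160 mod 7 = 4, so they are different weekdays.
(Aug 27, 1715 is a Tuesday; Jul 26, 1721 is a Saturday.)

No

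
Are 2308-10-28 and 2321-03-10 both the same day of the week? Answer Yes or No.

From Oct 28, 2308 to Mar 10, 2321 is 4516 days.
4516 mod 7 = 1, so they are different weekdays.
(Oct 28, 2308 is a Wednesday; Mar 10, 2321 is a Thursday.)

No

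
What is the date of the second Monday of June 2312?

June 10, 2312

June 1, 2312 is a Saturday.
The first Monday is therefore June 3 (2 days later).
The second Monday is 3 + 1×7 = June 10.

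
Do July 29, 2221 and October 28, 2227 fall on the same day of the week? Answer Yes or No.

Yes

From Jul 29, 2221 to Oct 28, 2227 is 2282 days.
2282 mod 7 = 0, so they are the same weekday.
(Jul 29, 2221 is a Sunday; Oct 28, 2227 is a Sunday.)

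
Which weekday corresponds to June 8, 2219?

Tuesday

Doomsday rule: the anchor day for the 2200s is Friday. For year 19: 19÷12 = 1 r 7, and 7÷4 = 1, so 1+7+1 = 9.
Friday + 9 ≡ Sunday — that's 2219's doomsday.
In June the doomsday date is Jun 6.
Jun 8 is 2 days after Jun 6; 2 mod 7 = 2, so Sunday + 2 = Tuesday.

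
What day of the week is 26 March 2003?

Wednesday

Doomsday rule: the anchor day for the 2000s is Tuesday. For year 03: 3÷12 = 0 r 3, and 3÷4 = 0, so 0+3+0 = 3.
Tuesday + 3 ≡ Friday — that's 2003's doomsday.
In March the doomsday date is Mar 14.
Mar 26 is 12 days after Mar 14; 12 mod 7 = 5, so Friday + 5 = Wednesday.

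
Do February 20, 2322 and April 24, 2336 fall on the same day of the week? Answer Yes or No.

No

From Feb 20, 2322 to Apr 24, 2336 is 5177 days.
5177 mod 7 = 4, so they are different weekdays.
(Feb 20, 2322 is a Monday; Apr 24, 2336 is a Friday.)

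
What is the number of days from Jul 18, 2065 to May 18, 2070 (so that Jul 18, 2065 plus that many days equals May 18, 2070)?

Jul 18, 2065 → Jul 18, 2066: 365 days.
Jul 18, 2066 → Jul 18, 2067: 365 days.
Jul 18, 2067 → Jul 18, 2068: 366 days (Feb 29, 2068 is in that span).
Jul 18, 2068 → Jul 18, 2069: 365 days.
Jul 18, 2069 → Aug 18, 2069: 31 days (July has 31).
Aug 18, 2069 → Sep 18, 2069: 31 days (August has 31).
Sep 18, 2069 → Oct 18, 2069: 30 days (September has 30).
Oct 18, 2069 → Nov 18, 2069: 31 days (October has 31).
Nov 18, 2069 → Dec 18, 2069: 30 days (November has 30).
Dec 18, 2069 → Jan 18, 2070: 31 days (December has 31).
Jan 18, 2070 → Feb 18, 2070: 31 days (January has 31).
Feb 18, 2070 → Mar 18, 2070: 28 days (February has 28).
Mar 18, 2070 → Apr 18, 2070: 31 days (March has 31).
Apr 18, 2070 → May 18, 2070: 30 days.
Total: 1765 days.

1765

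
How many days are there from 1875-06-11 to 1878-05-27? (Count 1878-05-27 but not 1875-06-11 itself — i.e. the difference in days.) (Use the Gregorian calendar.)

Jun 11, 1875 → Jun 11, 1876: 366 days (Feb 29, 1876 is in that span).
Jun 11, 1876 → Jun 11, 1877: 365 days.
Jun 11, 1877 → Jul 11, 1877: 30 days (June has 30).
Jul 11, 1877 → Aug 11, 1877: 31 days (July has 31).
Aug 11, 1877 → Sep 11, 1877: 31 days (August has 31).
Sep 11, 1877 → Oct 11, 1877: 30 days (September has 30).
Oct 11, 1877 → Nov 11, 1877: 31 days (October has 31).
Nov 11, 1877 → Dec 11, 1877: 30 days (November has 30).
Dec 11, 1877 → Jan 11, 1878: 31 days (December has 31).
Jan 11, 1878 → Feb 11, 1878: 31 days (January has 31).
Feb 11, 1878 → Mar 11, 1878: 28 days (February has 28).
Mar 11, 1878 → Apr 11, 1878: 31 days (March has 31).
Apr 11, 1878 → May 11, 1878: 30 days (April has 30).
May 11, 1878 → May 27, 1878: 16 days.
Total: 1081 days.

1081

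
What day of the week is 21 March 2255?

Wednesday

Doomsday rule: the anchor day for the 2200s is Friday. For year 55: 55÷12 = 4 r 7, and 7÷4 = 1, so 4+7+1 = 12.
Friday + 12 ≡ Wednesday — that's 2255's doomsday.
In March the doomsday date is Mar 14.
Mar 21 is 7 days after Mar 14; 7 mod 7 = 0, so Wednesday + 0 = Wednesday.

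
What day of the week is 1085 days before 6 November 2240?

Nov 6, 2240 is a Friday.
1085 mod 7 = 0, so 1085 days before a Friday is Friday − 0 = Friday.

Friday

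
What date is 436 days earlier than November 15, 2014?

September 5, 2013

−365 (one year) → Nov 15, 2013 (71 left).
−15 → Oct 31, 2013 (end of Oct, 31 days; 56 left).
−31 → Sep 30, 2013 (end of Sep, 30 days; 25 left).
−25 → Sep 5, 2013.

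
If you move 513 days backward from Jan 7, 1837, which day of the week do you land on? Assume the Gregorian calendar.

Jan 7, 1837 is a Saturday.
513 mod 7 = 2, so 513 days before a Saturday is Saturday − 2 = Thursday.

Thursday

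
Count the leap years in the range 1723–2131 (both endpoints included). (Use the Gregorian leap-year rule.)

99

Multiples of 4 in [1723,2131]: 102.
Of those, multiples of 100: 4 (not leap unless ÷400).
Multiples of 400: 1.
Leap years = 102 − 4 + 1 = 99.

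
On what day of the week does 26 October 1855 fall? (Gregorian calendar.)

Friday

Doomsday rule: the anchor day for the 1800s is Friday. For year 55: 55÷12 = 4 r 7, and 7÷4 = 1, so 4+7+1 = 12.
Friday + 12 ≡ Wednesday — that's 1855's doomsday.
In October the doomsday date is Oct 10.
Oct 26 is 16 days after Oct 10; 16 mod 7 = 2, so Wednesday + 2 = Friday.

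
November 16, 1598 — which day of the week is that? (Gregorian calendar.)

Doomsday rule: the anchor day for the 1500s is Wednesday. For year 98: 98÷12 = 8 r 2, and 2÷4 = 0, so 8+2+0 = 10.
Wednesday + 10 ≡ Saturday — that's 1598's doomsday.
In November the doomsday date is Nov 7.
Nov 16 is 9 days after Nov 7; 9 mod 7 = 2, so Saturday + 2 = Monday.

Monday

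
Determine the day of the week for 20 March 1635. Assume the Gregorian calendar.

Tuesday

Doomsday rule: the anchor day for the 1600s is Tuesday. For year 35: 35÷12 = 2 r 11, and 11÷4 = 2, so 2+11+2 = 15.
Tuesday + 15 ≡ Wednesday — that's 1635's doomsday.
In March the doomsday date is Mar 14.
Mar 20 is 6 days after Mar 14; 6 mod 7 = 6, so Wednesday + 6 = Tuesday.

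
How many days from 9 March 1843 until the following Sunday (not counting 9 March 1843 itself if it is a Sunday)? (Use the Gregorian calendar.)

3

Mar 9, 1843 is a Thursday.
From Thursday to the next Sunday is 3 days.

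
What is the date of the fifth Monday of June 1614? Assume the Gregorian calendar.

June 30, 1614

June 1, 1614 is a Sunday.
The first Monday is therefore June 2 (1 days later).
The fifth Monday is 2 + 4×7 = June 30.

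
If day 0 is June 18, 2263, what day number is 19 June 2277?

Jun 18, 2263 → Jun 18, 2264: 366 days (Feb 29, 2264 is in that span).
Jun 18, 2264 → Jun 18, 2265: 365 days.
Jun 18, 2265 → Jun 18, 2266: 365 days.
Jun 18, 2266 → Jun 18, 2267: 365 days.
Jun 18, 2267 → Jun 18, 2268: 366 days (Feb 29, 2268 is in that span).
Jun 18, 2268 → Jun 18, 2269: 365 days.
Jun 18, 2269 → Jun 18, 2270: 365 days.
Jun 18, 2270 → Jun 18, 2271: 365 days.
Jun 18, 2271 → Jun 18, 2272: 366 days (Feb 29, 2272 is in that span).
Jun 18, 2272 → Jun 18, 2273: 365 days.
Jun 18, 2273 → Jun 18, 2274: 365 days.
Jun 18, 2274 → Jun 18, 2275: 365 days.
Jun 18, 2275 → Jun 18, 2276: 366 days (Feb 29, 2276 is in that span).
Jun 18, 2276 → Jul 18, 2276: 30 days (June has 30).
Jul 18, 2276 → Aug 18, 2276: 31 days (July has 31).
Aug 18, 2276 → Sep 18, 2276: 31 days (August has 31).
Sep 18, 2276 → Oct 18, 2276: 30 days (September has 30).
Oct 18, 2276 → Nov 18, 2276: 31 days (October has 31).
Nov 18, 2276 → Dec 18, 2276: 30 days (November has 30).
Dec 18, 2276 → Jan 18, 2277: 31 days (December has 31).
Jan 18, 2277 → Feb 18, 2277: 31 days (January has 31).
Feb 18, 2277 → Mar 18, 2277: 28 days (February has 28).
Mar 18, 2277 → Apr 18, 2277: 31 days (March has 31).
Apr 18, 2277 → May 18, 2277: 30 days (April has 30).
May 18, 2277 → Jun 18, 2277: 31 days (May has 31).
Jun 18, 2277 → Jun 19, 2277: 1 days.
Total: 5115 days.

5115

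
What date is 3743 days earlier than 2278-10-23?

July 24, 2268

−365 (one year) → Oct 23, 2277 (3378 left).
−365 (one year) → Oct 23, 2276 (3013 left).
−366 (one year; includes Feb 29, 2276) → Oct 23, 2275 (2647 left).
−365 (one year) → Oct 23, 2274 (2282 left).
−365 (one year) → Oct 23, 2273 (1917 left).
−365 (one year) → Oct 23, 2272 (1552 left).
−366 (one year; includes Feb 29, 2272) → Oct 23, 2271 (1186 left).
−365 (one year) → Oct 23, 2270 (821 left).
−365 (one year) → Oct 23, 2269 (456 left).
−365 (one year) → Oct 23, 2268 (91 left).
−23 → Sep 30, 2268 (end of Sep, 30 days; 68 left).
−30 → Aug 31, 2268 (end of Aug, 31 days; 38 left).
−31 → Jul 31, 2268 (end of Jul, 31 days; 7 left).
−7 → Jul 24, 2268.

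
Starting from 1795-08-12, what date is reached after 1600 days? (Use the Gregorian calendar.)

+366 (one year; includes Feb 29, 1796) → Aug 12, 1796 (1234 left).
+365 (one year) → Aug 12, 1797 (869 left).
+365 (one year) → Aug 12, 1798 (504 left).
+365 (one year) → Aug 12, 1799 (139 left).
Aug has 31 days: +20 → Sep 1, 1799 (119 left).
Sep has 30 days: +30 → Oct 1, 1799 (89 left).
Oct has 31 days: +31 → Nov 1, 1799 (58 left).
Nov has 30 days: +30 → Dec 1, 1799 (28 left).
+28 → Dec 29, 1799.

December 29, 1799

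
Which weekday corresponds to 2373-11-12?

Monday

Doomsday rule: the anchor day for the 2300s is Wednesday. For year 73: 73÷12 = 6 r 1, and 1÷4 = 0, so 6+1+0 = 7.
Wednesday + 7 ≡ Wednesday — that's 2373's doomsday.
In November the doomsday date is Nov 7.
Nov 12 is 5 days after Nov 7; 5 mod 7 = 5, so Wednesday + 5 = Monday.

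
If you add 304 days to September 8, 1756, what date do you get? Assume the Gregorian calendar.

Sep has 30 days: +23 → Oct 1, 1756 (281 left).
Oct has 31 days: +31 → Nov 1, 1756 (250 left).
Nov has 30 days: +30 → Dec 1, 1756 (220 left).
Dec has 31 days: +31 → Jan 1, 1757 (189 left).
Jan has 31 days: +31 → Feb 1, 1757 (158 left).
Feb has 28 days: +28 → Mar 1, 1757 (130 left).
Mar has 31 days: +31 → Apr 1, 1757 (99 left).
Apr has 30 days: +30 → May 1, 1757 (69 left).
May has 31 days: +31 → Jun 1, 1757 (38 left).
Jun has 30 days: +30 → Jul 1, 1757 (8 left).
+8 → Jul 9, 1757.

July 9, 1757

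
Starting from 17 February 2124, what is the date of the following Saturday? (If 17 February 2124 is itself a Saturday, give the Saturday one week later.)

February 19, 2124

Feb 17, 2124 is a Thursday.
From Thursday to the next Saturday is 2 days.
Feb 17, 2124 + 2 = Feb 19, 2124.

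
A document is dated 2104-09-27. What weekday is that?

Saturday

Doomsday rule: the anchor day for the 2100s is Sunday. For year 04: 4÷12 = 0 r 4, and 4÷4 = 1, so 0+4+1 = 5.
Sunday + 5 ≡ Friday — that's 2104's doomsday.
In September the doomsday date is Sep 5.
Sep 27 is 22 days after Sep 5; 22 mod 7 = 1, so Friday + 1 = Saturday.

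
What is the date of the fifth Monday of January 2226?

January 1, 2226 is a Sunday.
The first Monday is therefore January 2 (1 days later).
The fifth Monday is 2 + 4×7 = January 30.

January 30, 2226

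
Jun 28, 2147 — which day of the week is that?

Wednesday

Doomsday rule: the anchor day for the 2100s is Sunday. For year 47: 47÷12 = 3 r 11, and 11÷4 = 2, so 3+11+2 = 16.
Sunday + 16 ≡ Tuesday — that's 2147's doomsday.
In June the doomsday date is Jun 6.
Jun 28 is 22 days after Jun 6; 22 mod 7 = 1, so Tuesday + 1 = Wednesday.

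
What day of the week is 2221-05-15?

Tuesday

Doomsday rule: the anchor day for the 2200s is Friday. For year 21: 21÷12 = 1 r 9, and 9÷4 = 2, so 1+9+2 = 12.
Friday + 12 ≡ Wednesday — that's 2221's doomsday.
In May the doomsday date is May 9.
May 15 is 6 days after May 9; 6 mod 7 = 6, so Wednesday + 6 = Tuesday.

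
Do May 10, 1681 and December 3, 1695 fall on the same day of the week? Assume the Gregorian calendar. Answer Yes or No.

Yes

From May 10, 1681 to Dec 3, 1695 is 5320 days.
5320 mod 7 = 0, so they are the same weekday.
(May 10, 1681 is a Saturday; Dec 3, 1695 is a Saturday.)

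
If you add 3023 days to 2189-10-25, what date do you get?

+365 (one year) → Oct 25, 2190 (2658 left).
+365 (one year) → Oct 25, 2191 (2293 left).
+366 (one year; includes Feb 29, 2192) → Oct 25, 2192 (1927 left).
+365 (one year) → Oct 25, 2193 (1562 left).
+365 (one year) → Oct 25, 2194 (1197 left).
+365 (one year) → Oct 25, 2195 (832 left).
+366 (one year; includes Feb 29, 2196) → Oct 25, 2196 (466 left).
+365 (one year) → Oct 25, 2197 (101 left).
Oct has 31 days: +7 → Nov 1, 2197 (94 left).
Nov has 30 days: +30 → Dec 1, 2197 (64 left).
Dec has 31 days: +31 → Jan 1, 2198 (33 left).
Jan has 31 days: +31 → Feb 1, 2198 (2 left).
+2 → Feb 3, 2198.

February 3, 2198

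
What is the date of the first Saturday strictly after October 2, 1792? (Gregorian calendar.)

Oct 2, 1792 is a Tuesday.
From Tuesday to the next Saturday is 4 days.
Oct 2, 1792 + 4 = Oct 6, 1792.

October 6, 1792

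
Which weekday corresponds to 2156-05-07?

Doomsday rule: the anchor day for the 2100s is Sunday. For year 56: 56÷12 = 4 r 8, and 8÷4 = 2, so 4+8+2 = 14.
Sunday + 14 ≡ Sunday — that's 2156's doomsday.
In May the doomsday date is May 9.
May 7 is 2 days before May 9; 2 mod 7 = 2, so Sunday − 2 = Friday.

Friday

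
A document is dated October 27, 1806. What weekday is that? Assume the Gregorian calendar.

Doomsday rule: the anchor day for the 1800s is Friday. For year 06: 6÷12 = 0 r 6, and 6÷4 = 1, so 0+6+1 = 7.
Friday + 7 ≡ Friday — that's 1806's doomsday.
In October the doomsday date is Oct 10.
Oct 27 is 17 days after Oct 10; 17 mod 7 = 3, so Friday + 3 = Monday.

Monday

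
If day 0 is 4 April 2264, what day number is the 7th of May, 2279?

Apr 4, 2264 → Apr 4, 2265: 365 days.
Apr 4, 2265 → Apr 4, 2266: 365 days.
Apr 4, 2266 → Apr 4, 2267: 365 days.
Apr 4, 2267 → Apr 4, 2268: 366 days (Feb 29, 2268 is in that span).
Apr 4, 2268 → Apr 4, 2269: 365 days.
Apr 4, 2269 → Apr 4, 2270: 365 days.
Apr 4, 2270 → Apr 4, 2271: 365 days.
Apr 4, 2271 → Apr 4, 2272: 366 days (Feb 29, 2272 is in that span).
Apr 4, 2272 → Apr 4, 2273: 365 days.
Apr 4, 2273 → Apr 4, 2274: 365 days.
Apr 4, 2274 → Apr 4, 2275: 365 days.
Apr 4, 2275 → Apr 4, 2276: 366 days (Feb 29, 2276 is in that span).
Apr 4, 2276 → Apr 4, 2277: 365 days.
Apr 4, 2277 → Apr 4, 2278: 365 days.
Apr 4, 2278 → May 4, 2278: 30 days (April has 30).
May 4, 2278 → Jun 4, 2278: 31 days (May has 31).
Jun 4, 2278 → Jul 4, 2278: 30 days (June has 30).
Jul 4, 2278 → Aug 4, 2278: 31 days (July has 31).
Aug 4, 2278 → Sep 4, 2278: 31 days (August has 31).
Sep 4, 2278 → Oct 4, 2278: 30 days (September has 30).
Oct 4, 2278 → Nov 4, 2278: 31 days (October has 31).
Nov 4, 2278 → Dec 4, 2278: 30 days (November has 30).
Dec 4, 2278 → Jan 4, 2279: 31 days (December has 31).
Jan 4, 2279 → Feb 4, 2279: 31 days (January has 31).
Feb 4, 2279 → Mar 4, 2279: 28 days (February has 28).
Mar 4, 2279 → Apr 4, 2279: 31 days (March has 31).
Apr 4, 2279 → May 4, 2279: 30 days (April has 30).
May 4, 2279 → May 7, 2279: 3 days.
Total: 5511 days.

5511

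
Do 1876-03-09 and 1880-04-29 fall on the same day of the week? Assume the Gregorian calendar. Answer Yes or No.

Yes

From Mar 9, 1876 to Apr 29, 1880 is 1512 days.
1512 mod 7 = 0, so they are the same weekday.
(Mar 9, 1876 is a Thursday; Apr 29, 1880 is a Thursday.)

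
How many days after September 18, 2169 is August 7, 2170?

Sep 18, 2169 → Oct 18, 2169: 30 days (September has 30).
Oct 18, 2169 → Nov 18, 2169: 31 days (October has 31).
Nov 18, 2169 → Dec 18, 2169: 30 days (November has 30).
Dec 18, 2169 → Jan 18, 2170: 31 days (December has 31).
Jan 18, 2170 → Feb 18, 2170: 31 days (January has 31).
Feb 18, 2170 → Mar 18, 2170: 28 days (February has 28).
Mar 18, 2170 → Apr 18, 2170: 31 days (March has 31).
Apr 18, 2170 → May 18, 2170: 30 days (April has 30).
May 18, 2170 → Jun 18, 2170: 31 days (May has 31).
Jun 18, 2170 → Jul 18, 2170: 30 days (June has 30).
Jul 18, 2170 → Aug 7, 2170: 20 days.
Total: 323 days.

323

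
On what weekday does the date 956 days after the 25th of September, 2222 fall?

First find the weekday of Sep 25, 2222. Doomsday rule: the anchor day for the 2200s is Friday. For year 22: 22÷12 = 1 r 10, and 10÷4 = 2, so 1+10+2 = 13.
Friday + 13 ≡ Thursday — that's 2222's doomsday.
In September the doomsday date is Sep 5.
Sep 25 is 20 days after Sep 5; 20 mod 7 = 6, so Thursday + 6 = Wednesday.
956 mod 7 = 4, so 956 days after a Wednesday is Wednesday + 4 = Sunday.

Sunday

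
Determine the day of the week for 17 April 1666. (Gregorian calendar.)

Doomsday rule: the anchor day for the 1600s is Tuesday. For year 66: 66÷12 = 5 r 6, and 6÷4 = 1, so 5+6+1 = 12.
Tuesday + 12 ≡ Sunday — that's 1666's doomsday.
In April the doomsday date is Apr 4.
Apr 17 is 13 days after Apr 4; 13 mod 7 = 6, so Sunday + 6 = Saturday.

Saturday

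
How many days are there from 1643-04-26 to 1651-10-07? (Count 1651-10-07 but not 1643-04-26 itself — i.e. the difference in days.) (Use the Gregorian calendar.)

Apr 26, 1643 → Apr 26, 1644: 366 days (Feb 29, 1644 is in that span).
Apr 26, 1644 → Apr 26, 1645: 365 days.
Apr 26, 1645 → Apr 26, 1646: 365 days.
Apr 26, 1646 → Apr 26, 1647: 365 days.
Apr 26, 1647 → Apr 26, 1648: 366 days (Feb 29, 1648 is in that span).
Apr 26, 1648 → Apr 26, 1649: 365 days.
Apr 26, 1649 → Apr 26, 1650: 365 days.
Apr 26, 1650 → Apr 26, 1651: 365 days.
Apr 26, 1651 → May 26, 1651: 30 days (April has 30).
May 26, 1651 → Jun 26, 1651: 31 days (May has 31).
Jun 26, 1651 → Jul 26, 1651: 30 days (June has 30).
Jul 26, 1651 → Aug 26, 1651: 31 days (July has 31).
Aug 26, 1651 → Sep 26, 1651: 31 days (August has 31).
Sep 26, 1651 → Oct 7, 1651: 11 days.
Total: 3086 days.

3086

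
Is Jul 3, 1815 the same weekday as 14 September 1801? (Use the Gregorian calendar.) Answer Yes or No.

Yes

From Sep 14, 1801 to Jul 3, 1815 is 5040 days.
5040 mod 7 = 0, so they are the same weekday.
(Sep 14, 1801 is a Monday; Jul 3, 1815 is a Monday.)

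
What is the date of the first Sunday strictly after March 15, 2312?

March 17, 2312

Mar 15, 2312 is a Friday.
From Friday to the next Sunday is 2 days.
Mar 15, 2312 + 2 = Mar 17, 2312.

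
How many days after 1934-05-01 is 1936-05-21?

May 1, 1934 → May 1, 1935: 365 days.
May 1, 1935 → Jun 1, 1935: 31 days (May has 31).
Jun 1, 1935 → Jul 1, 1935: 30 days (June has 30).
Jul 1, 1935 → Aug 1, 1935: 31 days (July has 31).
Aug 1, 1935 → Sep 1, 1935: 31 days (August has 31).
Sep 1, 1935 → Oct 1, 1935: 30 days (September has 30).
Oct 1, 1935 → Nov 1, 1935: 31 days (October has 31).
Nov 1, 1935 → Dec 1, 1935: 30 days (November has 30).
Dec 1, 1935 → Jan 1, 1936: 31 days (December has 31).
Jan 1, 1936 → Feb 1, 1936: 31 days (January has 31).
Feb 1, 1936 → Mar 1, 1936: 29 days (February has 29).
Mar 1, 1936 → Apr 1, 1936: 31 days (March has 31).
Apr 1, 1936 → May 1, 1936: 30 days (April has 30).
May 1, 1936 → May 21, 1936: 20 days.
Total: 751 days.

751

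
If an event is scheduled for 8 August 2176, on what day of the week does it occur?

Thursday

Doomsday rule: the anchor day for the 2100s is Sunday. For year 76: 76÷12 = 6 r 4, and 4÷4 = 1, so 6+4+1 = 11.
Sunday + 11 ≡ Thursday — that's 2176's doomsday.
In August the doomsday date is Aug 8.
Aug 8 is the doomsday itself: Thursday.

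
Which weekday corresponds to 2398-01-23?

Doomsday rule: the anchor day for the 2300s is Wednesday. For year 98: 98÷12 = 8 r 2, and 2÷4 = 0, so 8+2+0 = 10.
Wednesday + 10 ≡ Saturday — that's 2398's doomsday.
In January the doomsday date is Jan 3 (2398 is not a leap year).
Jan 23 is 20 days after Jan 3; 20 mod 7 = 6, so Saturday + 6 = Friday.

Friday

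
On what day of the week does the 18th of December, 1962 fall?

January 1, 1962 is a Monday.
Jan 1, 1962 → Feb 1, 1962: 31 days (January has 31).
Feb 1, 1962 → Mar 1, 1962: 28 days (February has 28).
Mar 1, 1962 → Apr 1, 1962: 31 days (March has 31).
Apr 1, 1962 → May 1, 1962: 30 days (April has 30).
May 1, 1962 → Jun 1, 1962: 31 days (May has 31).
Jun 1, 1962 → Jul 1, 1962: 30 days (June has 30).
Jul 1, 1962 → Aug 1, 1962: 31 days (July has 31).
Aug 1, 1962 → Sep 1, 1962: 31 days (August has 31).
Sep 1, 1962 → Oct 1, 1962: 30 days (September has 30).
Oct 1, 1962 → Nov 1, 1962: 31 days (October has 31).
Nov 1, 1962 → Dec 1, 1962: 30 days (November has 30).
Dec 1, 1962 → Dec 18, 1962: 17 days.
Total: 351 days.
351 mod 7 = 1, so Monday + 1 = Tuesday.

Tuesday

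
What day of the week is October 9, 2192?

Tuesday

Doomsday rule: the anchor day for the 2100s is Sunday. For year 92: 92÷12 = 7 r 8, and 8÷4 = 2, so 7+8+2 = 17.
Sunday + 17 ≡ Wednesday — that's 2192's doomsday.
In October the doomsday date is Oct 10.
Oct 9 is 1 day before Oct 10; 1 mod 7 = 1, so Wednesday − 1 = Tuesday.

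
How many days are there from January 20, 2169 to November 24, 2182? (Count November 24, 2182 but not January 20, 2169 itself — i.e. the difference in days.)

5056

Jan 20, 2169 → Jan 20, 2170: 365 days.
Jan 20, 2170 → Jan 20, 2171: 365 days.
Jan 20, 2171 → Jan 20, 2172: 365 days.
Jan 20, 2172 → Jan 20, 2173: 366 days (Feb 29, 2172 is in that span).
Jan 20, 2173 → Jan 20, 2174: 365 days.
Jan 20, 2174 → Jan 20, 2175: 365 days.
Jan 20, 2175 → Jan 20, 2176: 365 days.
Jan 20, 2176 → Jan 20, 2177: 366 days (Feb 29, 2176 is in that span).
Jan 20, 2177 → Jan 20, 2178: 365 days.
Jan 20, 2178 → Jan 20, 2179: 365 days.
Jan 20, 2179 → Jan 20, 2180: 365 days.
Jan 20, 2180 → Jan 20, 2181: 366 days (Feb 29, 2180 is in that span).
Jan 20, 2181 → Jan 20, 2182: 365 days.
Jan 20, 2182 → Feb 20, 2182: 31 days (January has 31).
Feb 20, 2182 → Mar 20, 2182: 28 days (February has 28).
Mar 20, 2182 → Apr 20, 2182: 31 days (March has 31).
Apr 20, 2182 → May 20, 2182: 30 days (April has 30).
May 20, 2182 → Jun 20, 2182: 31 days (May has 31).
Jun 20, 2182 → Jul 20, 2182: 30 days (June has 30).
Jul 20, 2182 → Aug 20, 2182: 31 days (July has 31).
Aug 20, 2182 → Sep 20, 2182: 31 days (August has 31).
Sep 20, 2182 → Oct 20, 2182: 30 days (September has 30).
Oct 20, 2182 → Nov 20, 2182: 31 days (October has 31).
Nov 20, 2182 → Nov 24, 2182: 4 days.
Total: 5056 days.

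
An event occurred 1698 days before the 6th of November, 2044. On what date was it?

March 14, 2040

−366 (one year; includes Feb 29, 2044) → Nov 6, 2043 (1332 left).
−365 (one year) → Nov 6, 2042 (967 left).
−365 (one year) → Nov 6, 2041 (602 left).
−365 (one year) → Nov 6, 2040 (237 left).
−6 → Oct 31, 2040 (end of Oct, 31 days; 231 left).
−31 → Sep 30, 2040 (end of Sep, 30 days; 200 left).
−30 → Aug 31, 2040 (end of Aug, 31 days; 170 left).
−31 → Jul 31, 2040 (end of Jul, 31 days; 139 left).
−31 → Jun 30, 2040 (end of Jun, 30 days; 108 left).
−30 → May 31, 2040 (end of May, 31 days; 78 left).
−31 → Apr 30, 2040 (end of Apr, 30 days; 47 left).
−30 → Mar 31, 2040 (end of Mar, 31 days; 17 left).
−17 → Mar 14, 2040.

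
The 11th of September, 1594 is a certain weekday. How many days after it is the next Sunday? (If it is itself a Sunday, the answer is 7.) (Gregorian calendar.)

7

Sep 11, 1594 is a Sunday.
From Sunday to the next Sunday is 7 days.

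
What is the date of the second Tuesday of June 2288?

June 12, 2288

June 1, 2288 is a Friday.
The first Tuesday is therefore June 5 (4 days later).
The second Tuesday is 5 + 1×7 = June 12.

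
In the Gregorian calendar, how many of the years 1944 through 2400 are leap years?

112

Multiples of 4 in [1944,2400]: 115.
Of those, multiples of 100: 5 (not leap unless ÷400).
Multiples of 400: 2.
Leap years = 115 − 5 + 2 = 112.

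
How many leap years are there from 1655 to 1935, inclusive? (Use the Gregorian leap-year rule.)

67

Multiples of 4 in [1655,1935]: 70.
Of those, multiples of 100: 3 (not leap unless ÷400).
Multiples of 400: 0.
Leap years = 70 − 3 + 0 = 67.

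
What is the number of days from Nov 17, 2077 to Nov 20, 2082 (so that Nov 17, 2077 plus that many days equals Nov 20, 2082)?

1829

Nov 17, 2077 → Nov 17, 2078: 365 days.
Nov 17, 2078 → Nov 17, 2079: 365 days.
Nov 17, 2079 → Nov 17, 2080: 366 days (Feb 29, 2080 is in that span).
Nov 17, 2080 → Nov 17, 2081: 365 days.
Nov 17, 2081 → Dec 17, 2081: 30 days (November has 30).
Dec 17, 2081 → Jan 17, 2082: 31 days (December has 31).
Jan 17, 2082 → Feb 17, 2082: 31 days (January has 31).
Feb 17, 2082 → Mar 17, 2082: 28 days (February has 28).
Mar 17, 2082 → Apr 17, 2082: 31 days (March has 31).
Apr 17, 2082 → May 17, 2082: 30 days (April has 30).
May 17, 2082 → Jun 17, 2082: 31 days (May has 31).
Jun 17, 2082 → Jul 17, 2082: 30 days (June has 30).
Jul 17, 2082 → Aug 17, 2082: 31 days (July has 31).
Aug 17, 2082 → Sep 17, 2082: 31 days (August has 31).
Sep 17, 2082 → Oct 17, 2082: 30 days (September has 30).
Oct 17, 2082 → Nov 17, 2082: 31 days (October has 31).
Nov 17, 2082 → Nov 20, 2082: 3 days.
Total: 1829 days.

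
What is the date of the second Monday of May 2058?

May 1, 2058 is a Wednesday.
The first Monday is therefore May 6 (5 days later).
The second Monday is 6 + 1×7 = May 13.

May 13, 2058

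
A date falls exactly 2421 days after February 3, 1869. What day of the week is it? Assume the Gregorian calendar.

Tuesday

Feb 3, 1869 is a Wednesday.
2421 mod 7 = 6, so 2421 days after a Wednesday is Wednesday + 6 = Tuesday.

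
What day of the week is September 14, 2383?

Wednesday

Doomsday rule: the anchor day for the 2300s is Wednesday. For year 83: 83÷12 = 6 r 11, and 11÷4 = 2, so 6+11+2 = 19.
Wednesday + 19 ≡ Monday — that's 2383's doomsday.
In September the doomsday date is Sep 5.
Sep 14 is 9 days after Sep 5; 9 mod 7 = 2, so Monday + 2 = Wednesday.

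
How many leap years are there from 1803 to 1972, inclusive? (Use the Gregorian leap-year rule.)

42

Multiples of 4 in [1803,1972]: 43.
Of those, multiples of 100: 1 (not leap unless ÷400).
Multiples of 400: 0.
Leap years = 43 − 1 + 0 = 42.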